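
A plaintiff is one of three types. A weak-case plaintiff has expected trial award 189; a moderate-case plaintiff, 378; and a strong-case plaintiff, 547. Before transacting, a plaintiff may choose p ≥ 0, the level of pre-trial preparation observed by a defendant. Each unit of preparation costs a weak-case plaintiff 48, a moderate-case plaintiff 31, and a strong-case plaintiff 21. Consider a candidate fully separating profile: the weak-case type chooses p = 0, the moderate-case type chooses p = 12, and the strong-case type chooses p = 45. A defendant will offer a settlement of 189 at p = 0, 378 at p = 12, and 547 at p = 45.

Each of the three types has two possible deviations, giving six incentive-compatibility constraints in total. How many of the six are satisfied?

3

Weak-case (own payoff 189): to p=12 gives 378 − 48×12 = -198 → no gain ✓; to p=45 gives 547 − 48×45 = -1613 → no gain ✓.
Moderate-case (own payoff 378 − 31×12 = 6): to p=0 gives 189 → profitable ✗; to p=45 gives 547 − 31×45 = -848 → no gain ✓.
Strong-case (own payoff 547 − 21×45 = -398): to p=0 gives 189 → profitable ✗; to p=12 gives 378 − 21×12 = 126 → profitable ✗.
3 of the 6 constraints hold; not an equilibrium.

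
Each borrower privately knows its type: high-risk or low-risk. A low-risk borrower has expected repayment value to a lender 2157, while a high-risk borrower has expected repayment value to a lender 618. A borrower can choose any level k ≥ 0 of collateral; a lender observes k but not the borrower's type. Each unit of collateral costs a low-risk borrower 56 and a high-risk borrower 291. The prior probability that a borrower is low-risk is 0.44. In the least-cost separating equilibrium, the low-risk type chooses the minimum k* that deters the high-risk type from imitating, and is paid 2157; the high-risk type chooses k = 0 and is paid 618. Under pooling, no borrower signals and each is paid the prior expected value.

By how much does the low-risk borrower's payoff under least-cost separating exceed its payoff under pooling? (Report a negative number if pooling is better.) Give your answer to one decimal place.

Least-cost separating signal: k* solves 618 = 2157 − 291·k*, so k* = (2157 − 618)/291 ≈ 5.2887.
Low-risk type's separating payoff: 2157 − 56 × k* = 2157 − 56 × (2157 − 618)/291 = 2157 − 86184/291 ≈ 1860.835.
Pooling payoff: 0.44 × 2157 + 0.56 × 618 = 1295.16.
Difference: 1860.835 − 1295.16 = 565.675, i.e. 565.7 to one decimal place.
The low-risk type prefers to separate.

565.7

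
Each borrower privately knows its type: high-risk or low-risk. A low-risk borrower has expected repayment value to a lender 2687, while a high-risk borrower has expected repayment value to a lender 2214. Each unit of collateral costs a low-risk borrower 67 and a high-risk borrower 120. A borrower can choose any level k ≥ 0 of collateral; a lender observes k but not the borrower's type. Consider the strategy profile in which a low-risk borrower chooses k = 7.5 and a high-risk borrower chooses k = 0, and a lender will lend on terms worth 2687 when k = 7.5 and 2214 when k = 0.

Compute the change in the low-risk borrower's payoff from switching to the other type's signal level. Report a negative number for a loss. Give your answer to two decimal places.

29.50

Playing k = 7.5 the low-risk borrower receives 2687 − 67 × 7.5 = 2184.5.
Deviating to k = 0 yields 2214 instead.
Gain from deviating: 2214 − 2184.5 = 29.50.
The gain is positive, so the low-risk type's incentive-compatibility constraint is violated — this profile is not a separating equilibrium.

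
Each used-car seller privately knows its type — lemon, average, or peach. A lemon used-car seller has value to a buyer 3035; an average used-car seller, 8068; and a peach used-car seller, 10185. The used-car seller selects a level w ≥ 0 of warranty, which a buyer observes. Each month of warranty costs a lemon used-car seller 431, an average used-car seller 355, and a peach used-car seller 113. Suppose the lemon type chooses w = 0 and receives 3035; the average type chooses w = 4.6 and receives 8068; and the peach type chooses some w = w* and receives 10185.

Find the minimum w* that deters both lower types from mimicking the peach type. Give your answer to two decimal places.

16.59

Lemon type (on-path payoff 3035) won't mimic when 3035 ≥ 10185 − 431·w*, i.e. w* ≥ 16.59.
Average type (on-path payoff 8068 − 355×4.6 = 6435) won't mimic when 6435 ≥ 10185 − 355·w*, i.e. w* ≥ 10.56.
Both must hold, so w* = max(16.59, 10.56) = 16.59. The lemon type's constraint binds.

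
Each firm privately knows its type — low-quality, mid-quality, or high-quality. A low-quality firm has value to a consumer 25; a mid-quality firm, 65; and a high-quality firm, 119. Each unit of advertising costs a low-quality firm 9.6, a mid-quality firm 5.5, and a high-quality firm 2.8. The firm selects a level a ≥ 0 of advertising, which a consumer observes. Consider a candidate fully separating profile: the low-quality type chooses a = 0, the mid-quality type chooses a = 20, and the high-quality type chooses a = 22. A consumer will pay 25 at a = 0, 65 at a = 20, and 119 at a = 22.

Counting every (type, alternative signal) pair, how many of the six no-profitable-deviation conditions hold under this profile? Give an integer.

High-quality (own payoff 119 − 2.8×22 = 57.4): to a=0 gives 25 → no gain ✓; to a=20 gives 65 − 2.8×20 = 9 → no gain ✓.
Mid-quality (own payoff 65 − 5.5×20 = -45): to a=0 gives 25 → profitable ✗; to a=22 gives 119 − 5.5×22 = -2 → profitable ✗.
Low-quality (own payoff 25): to a=20 gives 65 − 9.6×20 = -127 → no gain ✓; to a=22 gives 119 − 9.6×22 = -92.2 → no gain ✓.
4 of the 6 constraints hold; not an equilibrium.

4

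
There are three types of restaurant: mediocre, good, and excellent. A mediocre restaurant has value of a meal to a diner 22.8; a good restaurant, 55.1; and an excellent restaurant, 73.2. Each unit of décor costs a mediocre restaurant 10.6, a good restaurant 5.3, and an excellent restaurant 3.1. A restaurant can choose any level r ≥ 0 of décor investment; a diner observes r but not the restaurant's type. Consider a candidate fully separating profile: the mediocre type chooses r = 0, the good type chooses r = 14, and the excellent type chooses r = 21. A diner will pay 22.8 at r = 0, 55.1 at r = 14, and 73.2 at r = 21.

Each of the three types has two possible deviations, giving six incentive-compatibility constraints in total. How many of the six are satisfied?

Excellent (own payoff 73.2 − 3.1×21 = 8.1): to r=0 gives 22.8 → profitable ✗; to r=14 gives 55.1 − 3.1×14 = 11.7 → profitable ✗.
Good (own payoff 55.1 − 5.3×14 = -19.1): to r=0 gives 22.8 → profitable ✗; to r=21 gives 73.2 − 5.3×21 = -38.1 → no gain ✓.
Mediocre (own payoff 22.8): to r=14 gives 55.1 − 10.6×14 = -93.3 → no gain ✓; to r=21 gives 73.2 − 10.6×21 = -149.4 → no gain ✓.
3 of the 6 constraints hold; not an equilibrium.

3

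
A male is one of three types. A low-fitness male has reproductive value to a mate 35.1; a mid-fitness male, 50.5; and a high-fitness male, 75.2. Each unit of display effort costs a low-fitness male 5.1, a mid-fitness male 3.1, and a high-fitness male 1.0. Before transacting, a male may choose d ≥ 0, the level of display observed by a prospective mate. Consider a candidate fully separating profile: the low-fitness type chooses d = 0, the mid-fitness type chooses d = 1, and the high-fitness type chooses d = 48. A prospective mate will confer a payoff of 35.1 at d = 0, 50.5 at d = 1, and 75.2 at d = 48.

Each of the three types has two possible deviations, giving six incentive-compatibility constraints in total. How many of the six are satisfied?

3

High-fitness (own payoff 75.2 − 1.0×48 = 27.2): to d=0 gives 35.1 → profitable ✗; to d=1 gives 50.5 − 1.0×1 = 49.5 → profitable ✗.
Mid-fitness (own payoff 50.5 − 3.1×1 = 47.4): to d=0 gives 35.1 → no gain ✓; to d=48 gives 75.2 − 3.1×48 = -73.6 → no gain ✓.
Low-fitness (own payoff 35.1): to d=1 gives 50.5 − 5.1×1 = 45.4 → profitable ✗; to d=48 gives 75.2 − 5.1×48 = -169.6 → no gain ✓.
3 of the 6 constraints hold; not an equilibrium.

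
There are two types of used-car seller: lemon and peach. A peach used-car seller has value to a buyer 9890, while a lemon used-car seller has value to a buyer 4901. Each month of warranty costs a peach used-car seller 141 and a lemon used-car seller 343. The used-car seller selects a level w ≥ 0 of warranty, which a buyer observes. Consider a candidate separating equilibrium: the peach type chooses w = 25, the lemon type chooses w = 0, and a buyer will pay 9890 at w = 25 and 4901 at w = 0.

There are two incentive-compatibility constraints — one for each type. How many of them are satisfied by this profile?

2

Peach type: signal → 9890 − 141 × 25 = 6365; deviate to 0 → 4901. IC holds (6365 ≥ 4901).
Lemon type: stay at 0 → 4901; mimic → 9890 − 343 × 25 = 1315. IC holds (4901 ≥ 1315).
2 of 2 constraints hold, so this is a separating equilibrium.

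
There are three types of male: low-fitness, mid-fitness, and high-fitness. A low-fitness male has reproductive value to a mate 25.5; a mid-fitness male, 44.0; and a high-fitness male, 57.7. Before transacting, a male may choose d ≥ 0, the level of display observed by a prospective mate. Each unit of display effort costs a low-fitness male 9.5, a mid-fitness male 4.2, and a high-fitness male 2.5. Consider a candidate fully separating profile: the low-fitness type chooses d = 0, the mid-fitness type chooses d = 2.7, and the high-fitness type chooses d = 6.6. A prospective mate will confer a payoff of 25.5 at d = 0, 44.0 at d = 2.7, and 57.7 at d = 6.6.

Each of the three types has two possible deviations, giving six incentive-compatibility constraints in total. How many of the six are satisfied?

6

High-fitness (own payoff 57.7 − 2.5×6.6 = 41.2): to d=0 gives 25.5 → no gain ✓; to d=2.7 gives 44.0 − 2.5×2.7 = 37.25 → no gain ✓.
Mid-fitness (own payoff 44.0 − 4.2×2.7 = 32.66): to d=0 gives 25.5 → no gain ✓; to d=6.6 gives 57.7 − 4.2×6.6 = 29.98 → no gain ✓.
Low-fitness (own payoff 25.5): to d=2.7 gives 44.0 − 9.5×2.7 = 18.35 → no gain ✓; to d=6.6 gives 57.7 − 9.5×6.6 = -5 → no gain ✓.
6 of the 6 constraints hold; this profile is a separating equilibrium.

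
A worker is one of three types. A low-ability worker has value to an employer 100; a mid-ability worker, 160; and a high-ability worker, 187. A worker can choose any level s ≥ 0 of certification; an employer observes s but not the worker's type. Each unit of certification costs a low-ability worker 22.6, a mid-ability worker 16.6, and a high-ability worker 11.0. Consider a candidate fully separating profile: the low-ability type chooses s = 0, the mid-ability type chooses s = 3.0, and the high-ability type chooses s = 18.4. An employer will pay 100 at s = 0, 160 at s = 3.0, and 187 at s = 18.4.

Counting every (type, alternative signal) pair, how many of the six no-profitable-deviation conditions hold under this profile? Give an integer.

4

Low-ability (own payoff 100): to s=3.0 gives 160 − 22.6×3.0 = 92.2 → no gain ✓; to s=18.4 gives 187 − 22.6×18.4 = -228.84 → no gain ✓.
High-ability (own payoff 187 − 11.0×18.4 = -15.4): to s=0 gives 100 → profitable ✗; to s=3.0 gives 160 − 11.0×3.0 = 127 → profitable ✗.
Mid-ability (own payoff 160 − 16.6×3.0 = 110.2): to s=0 gives 100 → no gain ✓; to s=18.4 gives 187 − 16.6×18.4 = -118.44 → no gain ✓.
4 of the 6 constraints hold; not an equilibrium.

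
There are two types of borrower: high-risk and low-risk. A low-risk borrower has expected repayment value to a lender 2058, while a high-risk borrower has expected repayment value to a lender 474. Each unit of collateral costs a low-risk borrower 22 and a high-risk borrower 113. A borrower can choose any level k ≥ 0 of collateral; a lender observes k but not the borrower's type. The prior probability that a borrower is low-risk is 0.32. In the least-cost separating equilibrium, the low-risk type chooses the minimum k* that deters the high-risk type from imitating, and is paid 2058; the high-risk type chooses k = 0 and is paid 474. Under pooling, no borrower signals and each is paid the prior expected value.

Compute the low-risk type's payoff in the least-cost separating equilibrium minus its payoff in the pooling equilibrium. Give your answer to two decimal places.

768.73

Least-cost separating signal: k* solves 474 = 2058 − 113·k*, so k* = (2058 − 474)/113 ≈ 14.0177.
Low-risk type's separating payoff: 2058 − 22 × k* = 2058 − 22 × (2058 − 474)/113 = 2058 − 34848/113 ≈ 1749.6106.
Pooling payoff: 0.32 × 2058 + 0.68 × 474 = 980.88.
Difference: 1749.6106 − 980.88 = 768.7306, i.e. 768.73 to two decimal places.
The low-risk type prefers to separate.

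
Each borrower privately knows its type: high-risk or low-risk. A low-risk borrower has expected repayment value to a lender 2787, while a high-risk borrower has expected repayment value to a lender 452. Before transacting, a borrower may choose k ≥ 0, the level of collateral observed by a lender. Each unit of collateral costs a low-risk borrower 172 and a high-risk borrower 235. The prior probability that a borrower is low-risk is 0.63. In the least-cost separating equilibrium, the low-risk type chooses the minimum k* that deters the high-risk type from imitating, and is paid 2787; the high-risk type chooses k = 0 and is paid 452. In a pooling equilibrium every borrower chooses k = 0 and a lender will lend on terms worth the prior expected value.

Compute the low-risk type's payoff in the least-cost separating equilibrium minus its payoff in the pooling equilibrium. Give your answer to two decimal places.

-845.07

Least-cost separating signal: k* solves 452 = 2787 − 235·k*, so k* = (2787 − 452)/235 ≈ 9.9362.
Low-risk type's separating payoff: 2787 − 172 × k* = 2787 − 172 × (2787 − 452)/235 = 2787 − 401620/235 ≈ 1077.9787.
Pooling payoff: 0.63 × 2787 + 0.37 × 452 = 1923.05.
Difference: 1077.9787 − 1923.05 = -845.0713, i.e. -845.07 to two decimal places.
The low-risk type would prefer the pooling outcome.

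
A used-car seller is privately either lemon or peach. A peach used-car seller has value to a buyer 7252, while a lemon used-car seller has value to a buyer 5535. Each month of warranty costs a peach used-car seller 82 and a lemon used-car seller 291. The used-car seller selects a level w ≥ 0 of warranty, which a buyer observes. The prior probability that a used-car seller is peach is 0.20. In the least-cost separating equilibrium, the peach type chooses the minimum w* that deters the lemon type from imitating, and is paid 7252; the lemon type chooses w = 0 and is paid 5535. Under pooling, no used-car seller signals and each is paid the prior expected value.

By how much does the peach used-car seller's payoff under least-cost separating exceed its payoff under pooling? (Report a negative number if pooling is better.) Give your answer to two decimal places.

Least-cost separating signal: w* solves 5535 = 7252 − 291·w*, so w* = (7252 − 5535)/291 ≈ 5.9003.
Peach type's separating payoff: 7252 − 82 × w* = 7252 − 82 × (7252 − 5535)/291 = 7252 − 140794/291 ≈ 6768.1718.
Pooling payoff: 0.20 × 7252 + 0.80 × 5535 = 5878.4.
Difference: 6768.1718 − 5878.4 = 889.7718, i.e. 889.77 to two decimal places.
The peach type prefers to separate.

889.77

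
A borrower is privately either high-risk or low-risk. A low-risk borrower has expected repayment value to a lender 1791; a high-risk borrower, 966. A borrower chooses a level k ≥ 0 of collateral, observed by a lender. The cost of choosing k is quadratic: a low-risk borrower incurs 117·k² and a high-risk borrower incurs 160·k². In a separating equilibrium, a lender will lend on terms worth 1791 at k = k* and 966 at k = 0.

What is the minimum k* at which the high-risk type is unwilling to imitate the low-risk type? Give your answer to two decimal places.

The high-risk type at k = 0 receives 966; imitating at k* yields 1791 − 160·k*².
Indifference: 966 = 1791 − 160·k*², so k*² = (1791 − 966) / 160 ≈ 5.1563.
k* = √5.1563 ≈ 2.27.

2.27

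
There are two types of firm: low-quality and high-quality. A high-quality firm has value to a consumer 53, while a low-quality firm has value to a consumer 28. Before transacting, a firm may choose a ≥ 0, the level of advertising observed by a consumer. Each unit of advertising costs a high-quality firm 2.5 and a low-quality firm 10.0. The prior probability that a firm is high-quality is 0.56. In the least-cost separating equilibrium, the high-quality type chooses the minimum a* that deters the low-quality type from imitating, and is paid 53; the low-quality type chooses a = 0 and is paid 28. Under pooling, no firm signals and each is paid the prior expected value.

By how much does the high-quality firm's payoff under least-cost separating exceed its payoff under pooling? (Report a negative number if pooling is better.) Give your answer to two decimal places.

Least-cost separating signal: a* solves 28 = 53 − 10.0·a*, so a* = (53 − 28)/10.0 = 2.5.
High-quality type's separating payoff: 53 − 2.5 × a* = 53 − 2.5 × (53 − 28)/10.0 = 53 − 62.5/10.0 = 46.75.
Pooling payoff: 0.56 × 53 + 0.44 × 28 = 42.
Difference: 46.75 − 42 = 4.75.
The high-quality type prefers to separate.

4.75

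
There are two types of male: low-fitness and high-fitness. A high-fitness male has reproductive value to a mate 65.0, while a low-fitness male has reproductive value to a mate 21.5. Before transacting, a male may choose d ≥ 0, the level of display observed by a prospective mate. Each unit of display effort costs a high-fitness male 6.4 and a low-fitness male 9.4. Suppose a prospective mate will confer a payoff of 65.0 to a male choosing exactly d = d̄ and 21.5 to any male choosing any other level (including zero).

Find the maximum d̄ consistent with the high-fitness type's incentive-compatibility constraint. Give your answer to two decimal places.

Choosing d̄ yields the high-fitness type 65.0 − 6.4·d̄; choosing zero yields 21.5.
The high-fitness type is indifferent at 65.0 − 6.4·d̄ = 21.5, i.e. d̄ = (65.0 − 21.5) / 6.4 ≈ 6.80.
For any d̄ above 6.80 the high-fitness type would rather pool at zero, so separation collapses.

6.80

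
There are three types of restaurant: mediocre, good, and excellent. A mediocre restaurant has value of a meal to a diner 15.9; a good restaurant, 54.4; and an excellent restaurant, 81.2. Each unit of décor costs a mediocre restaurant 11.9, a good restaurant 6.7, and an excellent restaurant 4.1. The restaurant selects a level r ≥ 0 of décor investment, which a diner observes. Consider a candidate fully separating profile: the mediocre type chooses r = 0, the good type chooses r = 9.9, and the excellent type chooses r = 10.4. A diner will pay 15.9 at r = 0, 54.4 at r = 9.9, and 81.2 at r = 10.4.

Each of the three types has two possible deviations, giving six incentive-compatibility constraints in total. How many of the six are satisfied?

4

Excellent (own payoff 81.2 − 4.1×10.4 = 38.56): to r=0 gives 15.9 → no gain ✓; to r=9.9 gives 54.4 − 4.1×9.9 = 13.81 → no gain ✓.
Mediocre (own payoff 15.9): to r=9.9 gives 54.4 − 11.9×9.9 = -63.41 → no gain ✓; to r=10.4 gives 81.2 − 11.9×10.4 = -42.56 → no gain ✓.
Good (own payoff 54.4 − 6.7×9.9 = -11.93): to r=0 gives 15.9 → profitable ✗; to r=10.4 gives 81.2 − 6.7×10.4 = 11.52 → profitable ✗.
4 of the 6 constraints hold; not an equilibrium.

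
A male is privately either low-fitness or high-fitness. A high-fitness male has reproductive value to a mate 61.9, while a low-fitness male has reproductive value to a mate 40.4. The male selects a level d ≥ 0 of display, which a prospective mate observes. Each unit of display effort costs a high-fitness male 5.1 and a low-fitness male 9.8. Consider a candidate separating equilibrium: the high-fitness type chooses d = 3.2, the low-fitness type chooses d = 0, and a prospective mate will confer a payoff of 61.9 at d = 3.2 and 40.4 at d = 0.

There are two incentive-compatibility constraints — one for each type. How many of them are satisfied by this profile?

2

High-fitness type: signal → 61.9 − 5.1 × 3.2 = 45.58; deviate to 0 → 40.4. IC holds (45.58 ≥ 40.4).
Low-fitness type: stay at 0 → 40.4; mimic → 61.9 − 9.8 × 3.2 = 30.54. IC holds (40.4 ≥ 30.54).
2 of 2 constraints hold, so this is a separating equilibrium.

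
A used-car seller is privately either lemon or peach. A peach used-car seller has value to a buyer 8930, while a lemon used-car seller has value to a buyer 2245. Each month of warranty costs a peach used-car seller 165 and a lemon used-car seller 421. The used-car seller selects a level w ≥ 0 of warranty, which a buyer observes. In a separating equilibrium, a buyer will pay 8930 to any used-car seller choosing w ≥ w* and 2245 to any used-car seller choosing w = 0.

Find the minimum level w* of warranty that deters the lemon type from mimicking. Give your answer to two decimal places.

A lemon used-car seller choosing w = 0 receives 2245.
Imitating at w* instead would pay 8930 at cost 421·w*, netting 8930 − 421·w*.
Indifference: 2245 = 8930 − 421·w*, so w* = (8930 − 2245) / 421 ≈ 15.88.
At w* the lemon type's incentive constraint just binds; the peach type strictly prefers w* since its per-unit cost is lower.

15.88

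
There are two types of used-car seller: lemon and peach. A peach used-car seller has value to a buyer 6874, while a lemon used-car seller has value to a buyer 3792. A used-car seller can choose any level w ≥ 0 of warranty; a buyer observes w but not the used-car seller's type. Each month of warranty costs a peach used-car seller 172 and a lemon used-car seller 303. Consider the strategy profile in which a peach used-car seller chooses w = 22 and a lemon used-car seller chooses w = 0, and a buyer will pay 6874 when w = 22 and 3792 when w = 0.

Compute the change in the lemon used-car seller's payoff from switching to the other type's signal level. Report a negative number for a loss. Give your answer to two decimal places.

Playing w = 0 the lemon used-car seller receives 3792.
Deviating to w = 22 brings payment 6874 at cost 303 × 22 = 6666, netting 208.
Gain from deviating: 208 − 3792 = -3584.00.
The gain is negative, so the lemon type's incentive-compatibility constraint is satisfied.

-3584.00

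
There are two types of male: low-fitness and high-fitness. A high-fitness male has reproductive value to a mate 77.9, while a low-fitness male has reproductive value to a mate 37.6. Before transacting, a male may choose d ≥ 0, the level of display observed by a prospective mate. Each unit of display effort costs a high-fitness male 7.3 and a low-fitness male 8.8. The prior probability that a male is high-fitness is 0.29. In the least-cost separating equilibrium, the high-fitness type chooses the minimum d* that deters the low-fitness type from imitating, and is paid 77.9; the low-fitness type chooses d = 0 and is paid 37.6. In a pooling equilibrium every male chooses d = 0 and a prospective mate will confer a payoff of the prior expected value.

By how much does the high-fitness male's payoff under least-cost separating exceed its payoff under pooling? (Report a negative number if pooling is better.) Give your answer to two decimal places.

Least-cost separating signal: d* solves 37.6 = 77.9 − 8.8·d*, so d* = (77.9 − 37.6)/8.8 ≈ 4.5795.
High-fitness type's separating payoff: 77.9 − 7.3 × d* = 77.9 − 7.3 × (77.9 − 37.6)/8.8 = 77.9 − 294.19/8.8 ≈ 44.4693.
Pooling payoff: 0.29 × 77.9 + 0.71 × 37.6 = 49.287.
Difference: 44.4693 − 49.287 = -4.8177, i.e. -4.82 to two decimal places.
The high-fitness type would prefer the pooling outcome.

-4.82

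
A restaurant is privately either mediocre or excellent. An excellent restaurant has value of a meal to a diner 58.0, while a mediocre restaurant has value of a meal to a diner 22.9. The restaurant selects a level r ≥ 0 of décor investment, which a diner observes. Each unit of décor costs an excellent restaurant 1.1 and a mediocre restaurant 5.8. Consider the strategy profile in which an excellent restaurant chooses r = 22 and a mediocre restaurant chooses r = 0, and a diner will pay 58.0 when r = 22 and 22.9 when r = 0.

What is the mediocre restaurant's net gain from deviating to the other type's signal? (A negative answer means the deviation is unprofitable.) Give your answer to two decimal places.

-92.50

Playing r = 0 the mediocre restaurant receives 22.9.
Deviating to r = 22 brings payment 58.0 at cost 5.8 × 22 = 127.6, netting -69.6.
Gain from deviating: -69.6 − 22.9 = -92.50.
The gain is negative, so the mediocre type's incentive-compatibility constraint is satisfied.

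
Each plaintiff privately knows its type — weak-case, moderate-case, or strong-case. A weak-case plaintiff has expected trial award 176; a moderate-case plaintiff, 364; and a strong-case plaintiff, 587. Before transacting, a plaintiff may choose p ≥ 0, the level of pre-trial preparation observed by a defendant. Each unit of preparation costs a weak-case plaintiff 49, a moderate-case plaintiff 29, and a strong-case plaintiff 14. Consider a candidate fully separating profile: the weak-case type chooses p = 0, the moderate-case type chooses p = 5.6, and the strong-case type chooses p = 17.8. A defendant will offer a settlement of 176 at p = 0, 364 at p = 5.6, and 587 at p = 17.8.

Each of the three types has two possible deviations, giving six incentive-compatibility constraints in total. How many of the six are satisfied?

6

Strong-case (own payoff 587 − 14×17.8 = 337.8): to p=0 gives 176 → no gain ✓; to p=5.6 gives 364 − 14×5.6 = 285.6 → no gain ✓.
Weak-case (own payoff 176): to p=5.6 gives 364 − 49×5.6 = 89.6 → no gain ✓; to p=17.8 gives 587 − 49×17.8 = -285.2 → no gain ✓.
Moderate-case (own payoff 364 − 29×5.6 = 201.6): to p=0 gives 176 → no gain ✓; to p=17.8 gives 587 − 29×17.8 = 70.8 → no gain ✓.
6 of the 6 constraints hold; this profile is a separating equilibrium.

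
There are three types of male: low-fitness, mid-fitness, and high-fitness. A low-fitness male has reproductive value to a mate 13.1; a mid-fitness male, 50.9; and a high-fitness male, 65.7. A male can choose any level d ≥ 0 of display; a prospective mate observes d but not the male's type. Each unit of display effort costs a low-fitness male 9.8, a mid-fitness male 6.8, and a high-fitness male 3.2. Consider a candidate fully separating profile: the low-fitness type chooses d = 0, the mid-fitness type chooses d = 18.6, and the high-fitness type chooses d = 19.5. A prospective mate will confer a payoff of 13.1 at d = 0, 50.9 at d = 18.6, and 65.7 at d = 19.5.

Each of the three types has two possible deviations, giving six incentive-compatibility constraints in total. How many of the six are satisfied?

High-fitness (own payoff 65.7 − 3.2×19.5 = 3.3): to d=0 gives 13.1 → profitable ✗; to d=18.6 gives 50.9 − 3.2×18.6 = -8.62 → no gain ✓.
Low-fitness (own payoff 13.1): to d=18.6 gives 50.9 − 9.8×18.6 = -131.38 → no gain ✓; to d=19.5 gives 65.7 − 9.8×19.5 = -125.4 → no gain ✓.
Mid-fitness (own payoff 50.9 − 6.8×18.6 = -75.58): to d=0 gives 13.1 → profitable ✗; to d=19.5 gives 65.7 − 6.8×19.5 = -66.9 → profitable ✗.
3 of the 6 constraints hold; not an equilibrium.

3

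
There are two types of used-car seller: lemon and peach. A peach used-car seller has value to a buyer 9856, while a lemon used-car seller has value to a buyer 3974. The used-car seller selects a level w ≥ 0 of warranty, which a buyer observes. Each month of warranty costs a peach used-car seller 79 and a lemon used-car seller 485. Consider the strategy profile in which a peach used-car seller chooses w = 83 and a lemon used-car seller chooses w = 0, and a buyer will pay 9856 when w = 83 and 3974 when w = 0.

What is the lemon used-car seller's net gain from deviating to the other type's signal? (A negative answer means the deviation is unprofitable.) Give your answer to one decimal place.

-34373.0

Playing w = 0 the lemon used-car seller receives 3974.
Deviating to w = 83 brings payment 9856 at cost 485 × 83 = 40255, netting -30399.
Gain from deviating: -30399 − 3974 = -34373.0.
The gain is negative, so the lemon type's incentive-compatibility constraint is satisfied.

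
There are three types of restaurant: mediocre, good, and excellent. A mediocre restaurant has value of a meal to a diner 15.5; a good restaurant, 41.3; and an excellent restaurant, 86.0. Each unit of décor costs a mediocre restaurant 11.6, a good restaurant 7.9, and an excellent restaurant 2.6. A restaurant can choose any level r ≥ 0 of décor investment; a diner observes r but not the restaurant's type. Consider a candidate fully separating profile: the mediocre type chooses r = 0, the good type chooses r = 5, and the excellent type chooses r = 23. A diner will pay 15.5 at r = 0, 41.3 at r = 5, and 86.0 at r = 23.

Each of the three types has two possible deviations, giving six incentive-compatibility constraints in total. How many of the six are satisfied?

Mediocre (own payoff 15.5): to r=5 gives 41.3 − 11.6×5 = -16.7 → no gain ✓; to r=23 gives 86.0 − 11.6×23 = -180.8 → no gain ✓.
Good (own payoff 41.3 − 7.9×5 = 1.8): to r=0 gives 15.5 → profitable ✗; to r=23 gives 86.0 − 7.9×23 = -95.7 → no gain ✓.
Excellent (own payoff 86.0 − 2.6×23 = 26.2): to r=0 gives 15.5 → no gain ✓; to r=5 gives 41.3 − 2.6×5 = 28.3 → profitable ✗.
4 of the 6 constraints hold; not an equilibrium.

4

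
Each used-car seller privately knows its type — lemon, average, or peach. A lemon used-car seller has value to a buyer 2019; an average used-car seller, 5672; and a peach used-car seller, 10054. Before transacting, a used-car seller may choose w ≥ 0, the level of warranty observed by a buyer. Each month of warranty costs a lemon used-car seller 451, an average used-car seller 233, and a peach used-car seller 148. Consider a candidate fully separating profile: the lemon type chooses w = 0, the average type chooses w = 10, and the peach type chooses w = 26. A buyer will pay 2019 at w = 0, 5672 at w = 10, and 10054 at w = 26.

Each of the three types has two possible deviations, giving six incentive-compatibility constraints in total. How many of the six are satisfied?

Lemon (own payoff 2019): to w=10 gives 5672 − 451×10 = 1162 → no gain ✓; to w=26 gives 10054 − 451×26 = -1672 → no gain ✓.
Peach (own payoff 10054 − 148×26 = 6206): to w=0 gives 2019 → no gain ✓; to w=10 gives 5672 − 148×10 = 4192 → no gain ✓.
Average (own payoff 5672 − 233×10 = 3342): to w=0 gives 2019 → no gain ✓; to w=26 gives 10054 − 233×26 = 3996 → profitable ✗.
5 of the 6 constraints hold; not an equilibrium.

5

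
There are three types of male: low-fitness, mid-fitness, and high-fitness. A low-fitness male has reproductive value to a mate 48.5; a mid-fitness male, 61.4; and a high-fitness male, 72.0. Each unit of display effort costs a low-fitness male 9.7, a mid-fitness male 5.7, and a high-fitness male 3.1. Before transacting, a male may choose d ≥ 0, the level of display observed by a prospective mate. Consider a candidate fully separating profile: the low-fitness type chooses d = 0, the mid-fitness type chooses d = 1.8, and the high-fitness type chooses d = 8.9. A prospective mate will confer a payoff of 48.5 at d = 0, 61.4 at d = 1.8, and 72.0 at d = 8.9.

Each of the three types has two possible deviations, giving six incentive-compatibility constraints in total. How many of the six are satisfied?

Low-fitness (own payoff 48.5): to d=1.8 gives 61.4 − 9.7×1.8 = 43.94 → no gain ✓; to d=8.9 gives 72.0 − 9.7×8.9 = -14.33 → no gain ✓.
Mid-fitness (own payoff 61.4 − 5.7×1.8 = 51.14): to d=0 gives 48.5 → no gain ✓; to d=8.9 gives 72.0 − 5.7×8.9 = 21.27 → no gain ✓.
High-fitness (own payoff 72.0 − 3.1×8.9 = 44.41): to d=0 gives 48.5 → profitable ✗; to d=1.8 gives 61.4 − 3.1×1.8 = 55.82 → profitable ✗.
4 of the 6 constraints hold; not an equilibrium.

4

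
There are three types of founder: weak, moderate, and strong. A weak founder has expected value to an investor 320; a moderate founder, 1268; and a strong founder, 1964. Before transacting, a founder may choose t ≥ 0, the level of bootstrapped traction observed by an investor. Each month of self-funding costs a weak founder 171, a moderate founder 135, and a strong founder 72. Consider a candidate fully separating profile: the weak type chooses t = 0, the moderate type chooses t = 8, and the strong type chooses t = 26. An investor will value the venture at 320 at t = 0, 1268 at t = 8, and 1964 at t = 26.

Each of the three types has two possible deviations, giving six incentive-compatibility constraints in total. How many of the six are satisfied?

Moderate (own payoff 1268 − 135×8 = 188): to t=0 gives 320 → profitable ✗; to t=26 gives 1964 − 135×26 = -1546 → no gain ✓.
Strong (own payoff 1964 − 72×26 = 92): to t=0 gives 320 → profitable ✗; to t=8 gives 1268 − 72×8 = 692 → profitable ✗.
Weak (own payoff 320): to t=8 gives 1268 − 171×8 = -100 → no gain ✓; to t=26 gives 1964 − 171×26 = -2482 → no gain ✓.
3 of the 6 constraints hold; not an equilibrium.

3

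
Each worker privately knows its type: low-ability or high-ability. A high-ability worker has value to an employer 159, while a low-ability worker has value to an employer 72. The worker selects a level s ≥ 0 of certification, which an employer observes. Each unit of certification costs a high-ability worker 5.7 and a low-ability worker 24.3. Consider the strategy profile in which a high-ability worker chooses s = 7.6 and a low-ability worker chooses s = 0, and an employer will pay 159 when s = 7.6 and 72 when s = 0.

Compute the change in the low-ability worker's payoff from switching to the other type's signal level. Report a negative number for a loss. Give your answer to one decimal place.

-97.7

Playing s = 0 the low-ability worker receives 72.
Deviating to s = 7.6 brings payment 159 at cost 24.3 × 7.6 = 184.68, netting -25.68.
Gain from deviating: -25.68 − 72 = -97.68, i.e. -97.7 to one decimal place.
The gain is negative, so the low-ability type's incentive-compatibility constraint is satisfied.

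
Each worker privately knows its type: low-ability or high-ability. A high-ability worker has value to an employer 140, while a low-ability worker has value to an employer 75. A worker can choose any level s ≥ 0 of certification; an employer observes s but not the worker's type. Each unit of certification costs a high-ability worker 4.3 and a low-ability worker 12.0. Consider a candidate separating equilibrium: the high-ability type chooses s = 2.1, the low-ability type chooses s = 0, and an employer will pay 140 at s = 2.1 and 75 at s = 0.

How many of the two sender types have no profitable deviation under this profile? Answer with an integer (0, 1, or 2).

Low-ability type: stay at 0 → 75; mimic → 140 − 12.0 × 2.1 = 114.8. IC fails (75 < 114.8).
High-ability type: signal → 140 − 4.3 × 2.1 = 130.97; deviate to 0 → 75. IC holds (130.97 ≥ 75).
1 of 2 constraints hold, so this profile is not an equilibrium.

1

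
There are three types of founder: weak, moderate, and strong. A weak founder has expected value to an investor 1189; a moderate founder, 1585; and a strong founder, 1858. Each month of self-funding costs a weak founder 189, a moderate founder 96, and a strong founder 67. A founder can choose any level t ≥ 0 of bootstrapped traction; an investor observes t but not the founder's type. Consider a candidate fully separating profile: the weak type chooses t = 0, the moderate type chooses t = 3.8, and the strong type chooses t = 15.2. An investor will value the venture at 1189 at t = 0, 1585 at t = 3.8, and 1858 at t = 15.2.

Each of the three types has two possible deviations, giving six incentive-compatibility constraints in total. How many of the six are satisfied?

Strong (own payoff 1858 − 67×15.2 = 839.6): to t=0 gives 1189 → profitable ✗; to t=3.8 gives 1585 − 67×3.8 = 1330.4 → profitable ✗.
Weak (own payoff 1189): to t=3.8 gives 1585 − 189×3.8 = 866.8 → no gain ✓; to t=15.2 gives 1858 − 189×15.2 = -1014.8 → no gain ✓.
Moderate (own payoff 1585 − 96×3.8 = 1220.2): to t=0 gives 1189 → no gain ✓; to t=15.2 gives 1858 − 96×15.2 = 398.8 → no gain ✓.
4 of the 6 constraints hold; not an equilibrium.

4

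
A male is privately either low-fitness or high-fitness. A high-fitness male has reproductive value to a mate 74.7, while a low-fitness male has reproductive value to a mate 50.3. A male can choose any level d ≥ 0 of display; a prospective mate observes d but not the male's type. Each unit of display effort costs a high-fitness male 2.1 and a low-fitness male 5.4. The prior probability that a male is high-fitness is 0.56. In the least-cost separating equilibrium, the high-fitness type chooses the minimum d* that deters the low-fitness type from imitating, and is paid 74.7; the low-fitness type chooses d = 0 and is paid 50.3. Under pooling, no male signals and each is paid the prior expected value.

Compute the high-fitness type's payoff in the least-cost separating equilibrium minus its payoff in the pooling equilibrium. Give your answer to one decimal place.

1.2

Least-cost separating signal: d* solves 50.3 = 74.7 − 5.4·d*, so d* = (74.7 − 50.3)/5.4 ≈ 4.5185.
High-fitness type's separating payoff: 74.7 − 2.1 × d* = 74.7 − 2.1 × (74.7 − 50.3)/5.4 = 74.7 − 51.24/5.4 ≈ 65.211.
Pooling payoff: 0.56 × 74.7 + 0.44 × 50.3 = 63.964.
Difference: 65.211 − 63.964 = 1.247, i.e. 1.2 to one decimal place.
The high-fitness type prefers to separate.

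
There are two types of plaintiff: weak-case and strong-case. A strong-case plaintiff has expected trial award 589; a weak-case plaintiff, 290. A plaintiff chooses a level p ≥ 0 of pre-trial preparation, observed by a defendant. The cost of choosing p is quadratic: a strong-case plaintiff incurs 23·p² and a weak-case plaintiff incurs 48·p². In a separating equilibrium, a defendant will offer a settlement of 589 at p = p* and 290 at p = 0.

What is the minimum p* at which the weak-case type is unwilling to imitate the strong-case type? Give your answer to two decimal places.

2.50

The weak-case type at p = 0 receives 290; imitating at p* yields 589 − 48·p*².
Indifference: 290 = 589 − 48·p*², so p*² = (589 − 290) / 48 ≈ 6.2292.
p* = √6.2292 ≈ 2.50.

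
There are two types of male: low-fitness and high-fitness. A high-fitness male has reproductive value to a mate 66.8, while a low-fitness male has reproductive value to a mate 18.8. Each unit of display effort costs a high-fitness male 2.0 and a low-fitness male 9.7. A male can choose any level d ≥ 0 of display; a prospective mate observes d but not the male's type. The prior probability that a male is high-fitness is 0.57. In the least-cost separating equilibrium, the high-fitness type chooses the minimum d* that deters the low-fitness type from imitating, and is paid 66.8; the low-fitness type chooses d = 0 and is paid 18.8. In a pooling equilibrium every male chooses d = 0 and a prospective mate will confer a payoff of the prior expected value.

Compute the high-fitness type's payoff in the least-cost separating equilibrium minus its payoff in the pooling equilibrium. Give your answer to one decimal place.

10.7

Least-cost separating signal: d* solves 18.8 = 66.8 − 9.7·d*, so d* = (66.8 − 18.8)/9.7 ≈ 4.9485.
High-fitness type's separating payoff: 66.8 − 2.0 × d* = 66.8 − 2.0 × (66.8 − 18.8)/9.7 = 66.8 − 96/9.7 ≈ 56.903.
Pooling payoff: 0.57 × 66.8 + 0.43 × 18.8 = 46.16.
Difference: 56.903 − 46.16 = 10.743, i.e. 10.7 to one decimal place.
The high-fitness type prefers to separate.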